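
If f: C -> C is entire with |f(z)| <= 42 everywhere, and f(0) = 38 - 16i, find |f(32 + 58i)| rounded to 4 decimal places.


Step 1: By Liouville's theorem, a bounded entire function is constant.
Step 2: f(z) = f(0) = 38 - 16i for all z.
Step 3: |f(w)| = |38 - 16i| = sqrt(1444 + 256)
Step 4: = 41.2311

41.2311


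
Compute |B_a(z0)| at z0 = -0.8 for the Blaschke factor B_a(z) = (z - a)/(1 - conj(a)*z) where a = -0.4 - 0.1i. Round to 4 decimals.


Step 1: Numerator z0 - a = -0.8 - (-0.4 - 0.1i) = -0.4 + 0.1i
Step 2: Denominator 1 - conj(a)*z0 = 1 - (-0.4 + 0.1i)*(-0.8) = 0.68 + 0.08i
Step 3: |z0 - a|^2 = (-0.4)^2 + 0.1^2 = 0.17; |1 - conj(a)*z0|^2 = 0.68^2 + 0.08^2 = 0.4688
Step 4: |B_a(-0.8)| = sqrt(0.17 / 0.4688) = sqrt(0.362628)
Step 5: = 0.6022

0.6022


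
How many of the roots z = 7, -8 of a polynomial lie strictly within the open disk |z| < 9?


Step 1: Check each root:
  z = 7: |7| = 7 < 9
  z = -8: |-8| = 8 < 9
Step 2: Count = 2

2


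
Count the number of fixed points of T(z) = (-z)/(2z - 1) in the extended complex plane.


Step 1: Fixed points satisfy T(z) = z
Step 2: 2z^2 = 0
Step 3: Discriminant = 0^2 - 4*2*0 = 0
Step 4: Number of fixed points = 1

1


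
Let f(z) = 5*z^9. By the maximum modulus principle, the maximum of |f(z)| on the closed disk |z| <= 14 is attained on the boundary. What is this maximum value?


Step 1: On |z| = 14, |f(z)| = 5 * |z|^9 = 5 * 14^9
Step 2: By maximum modulus principle, maximum is on boundary.
Step 3: Maximum = 5 * 20661046784 = 103305233920

103305233920


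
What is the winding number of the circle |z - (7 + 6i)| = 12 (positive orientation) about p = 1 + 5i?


Step 1: Center c = (7, 6), radius = 12
Step 2: |p - c|^2 = (-6)^2 + (-1)^2 = 37
Step 3: r^2 = 144
Step 4: |p-c| < r so winding number = 1

1


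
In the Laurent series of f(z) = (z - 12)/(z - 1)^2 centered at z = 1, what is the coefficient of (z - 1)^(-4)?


Step 1: Write the numerator in powers of (z - 1): z - 12 = (z - 1) + (1*1 - 12) = (z - 1) - 11
Step 2: Divide by (z - 1)^2: f(z) = -11(z - 1)^(-2) + (z - 1)^(-1)
Step 3: This finite sum is the Laurent series of f about z = 1.
Step 4: Only the powers -2 and -1 appear, so the coefficient of (z - 1)^(-4) = 0

0


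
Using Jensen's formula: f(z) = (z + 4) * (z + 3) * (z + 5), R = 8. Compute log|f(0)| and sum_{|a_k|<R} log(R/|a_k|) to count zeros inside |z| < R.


Jensen's formula: (1/2pi)*integral log|f(Re^it)|dt = log|f(0)| + sum_{|a_k|<R} log(R/|a_k|)
Step 1: f(0) = 4 * 3 * 5 = 60
Step 2: log|f(0)| = log|-4| + log|-3| + log|-5| = 4.0943
Step 3: Zeros inside |z| < 8: -4, -3, -5
Step 4: Jensen sum = log(8/4) + log(8/3) + log(8/5) = 2.144
Step 5: n(R) = number of terms in the Jensen sum = count of zeros inside |z| < 8 = 3

3


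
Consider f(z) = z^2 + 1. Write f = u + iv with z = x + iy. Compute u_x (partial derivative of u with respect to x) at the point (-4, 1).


Step 1: f(z) = (x+iy)^2 + 1
Step 2: u = (x^2 - y^2) + 1
Step 3: u_x = 2x + 0
Step 4: At (-4, 1): u_x = -8 + 0 = -8

-8


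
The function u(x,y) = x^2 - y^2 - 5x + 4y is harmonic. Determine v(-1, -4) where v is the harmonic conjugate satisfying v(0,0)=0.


Step 1: v_x = -u_y = 2y - 4
Step 2: v_y = u_x = 2x - 5
Step 3: v = 2xy - 4x - 5y + C
Step 4: v(0,0) = 0 => C = 0
Step 5: v(-1, -4) = 32

32


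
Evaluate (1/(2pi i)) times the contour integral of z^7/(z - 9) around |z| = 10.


Step 1: f(z) = z^7, a = 9 is inside |z| = 10
Step 2: By Cauchy integral formula: (1/(2pi*i)) * integral = f(a)
Step 3: f(9) = 9^7 = 4782969

4782969


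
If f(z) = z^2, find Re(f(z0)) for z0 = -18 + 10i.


Step 1: z0 = -18 + 10i
Step 2: z0^2 = (-18)^2 - 10^2 - 360i
Step 3: real part = 324 - 100 = 224

224


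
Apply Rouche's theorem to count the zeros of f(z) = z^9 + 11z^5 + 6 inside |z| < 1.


Step 1: On |z| = 1 the three terms have sizes |z^9| = 1^9 = 1, |11z^5| = 11*1^5 = 11, |6| = 6
Step 2: The dominant term is g(z) = 11z^5; let h(z) = z^9 + 6 so f = g + h
Step 3: On |z| = 1: |g| = 11 and |h| <= 1 + 6 = 7
Step 4: Since 11 > 7, |h| < |g| on |z| = 1, so by Rouche f has the same number of zeros as g inside |z| < 1
Step 5: g(z) = 11z^5 has 5 zeros (at the origin, multiplicity 5) inside |z| < 1. Answer = 5

5


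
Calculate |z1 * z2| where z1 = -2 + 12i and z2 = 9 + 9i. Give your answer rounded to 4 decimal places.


Step 1: |z1| = sqrt((-2)^2 + 12^2) = sqrt(148)
Step 2: |z2| = sqrt(9^2 + 9^2) = sqrt(162)
Step 3: |z1*z2| = |z1|*|z2| = sqrt(148) * sqrt(162) = sqrt(148 * 162) = sqrt(23976)
Step 4: = 154.8419

154.8419


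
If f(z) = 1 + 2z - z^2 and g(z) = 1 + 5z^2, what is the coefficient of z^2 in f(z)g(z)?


Step 1: z^2 term in f*g comes from: (1)*(5z^2) + (2z)*(0) + (-z^2)*(1)
Step 2: = 5 + 0 - 1
Step 3: = 4

4


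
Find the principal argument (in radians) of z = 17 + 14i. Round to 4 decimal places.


Step 1: z = 17 + 14i
Step 2: arg(z) = atan2(14, 17)
Step 3: arg(z) = 0.6889

0.6889


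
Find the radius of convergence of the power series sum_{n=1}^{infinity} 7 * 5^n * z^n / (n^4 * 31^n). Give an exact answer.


Step 1: General term a_n = 7 * 5^n / (n^4 * 31^n)
Step 2: By the root test, |a_n|^(1/n) = 7^(1/n) * 5 / (n^(4/n) * 31) -> 5/31 as n -> infinity (since 7^(1/n) -> 1 and n^(4/n) -> 1)
Step 3: R = 1/lim|a_n|^(1/n) = 31/5

31/5


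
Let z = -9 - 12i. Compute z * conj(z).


Step 1: conj(z) = -9 + 12i
Step 2: z * conj(z) = (-9)^2 + (-12)^2
Step 3: = 81 + 144 = 225

225


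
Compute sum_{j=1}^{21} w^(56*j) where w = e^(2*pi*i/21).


Step 1: The sum sum_{j=1}^{n} w^(k*j) equals n if n | k, else 0.
Step 2: Here n = 21, k = 56
Step 3: Does n divide k? 21 | 56 -> False
Step 4: Sum = 0

0


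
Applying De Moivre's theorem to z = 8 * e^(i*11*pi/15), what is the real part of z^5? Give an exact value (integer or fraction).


Step 1: By De Moivre's theorem, z^5 = 8^5 * e^(i*5*11*pi/15) = 32768 * (cos(11*pi/3) + i*sin(11*pi/3))
Step 2: |z|^5 = 8^5 = 32768
Step 3: Reduce the angle mod 2*pi: 11*pi/3 - 2*pi = 5*pi/3
Step 4: cos(5*pi/3) = 1/2
Step 5: Re(z^5) = 32768 * 1/2 = 16384

16384


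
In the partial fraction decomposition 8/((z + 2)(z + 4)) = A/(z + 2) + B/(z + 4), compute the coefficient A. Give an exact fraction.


Step 1: Multiply both sides by (z + 2) and set z = -2
Step 2: A = 8 / (-2 + 4)
Step 3: A = 8 / 2
Step 4: A = 4

4


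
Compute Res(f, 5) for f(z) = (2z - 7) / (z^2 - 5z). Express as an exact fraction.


Step 1: Q(z) = z^2 - 5z = (z - 5)(z)
Step 2: Q'(z) = 2z - 5
Step 3: Q'(5) = 5, P(5) = 3
Step 4: Res = P(5)/Q'(5) = 3/5 = 3/5

3/5


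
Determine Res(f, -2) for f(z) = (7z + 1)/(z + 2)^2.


Step 1: Pole of order 2 at z = -2
Step 2: Res = lim d/dz [(z + 2)^2 * f(z)] as z -> -2
Step 3: (z + 2)^2 * f(z) = 7z + 1
Step 4: d/dz[7z + 1] = 7

7


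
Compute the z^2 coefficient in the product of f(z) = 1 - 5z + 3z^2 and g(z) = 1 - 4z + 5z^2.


Step 1: z^2 term in f*g comes from: (1)*(5z^2) + (-5z)*(-4z) + (3z^2)*(1)
Step 2: = 5 + 20 + 3
Step 3: = 28

28


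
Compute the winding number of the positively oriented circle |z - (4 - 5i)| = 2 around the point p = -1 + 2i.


Step 1: Center c = (4, -5), radius = 2
Step 2: |p - c|^2 = (-5)^2 + 7^2 = 74
Step 3: r^2 = 4
Step 4: |p-c| > r so winding number = 0

0


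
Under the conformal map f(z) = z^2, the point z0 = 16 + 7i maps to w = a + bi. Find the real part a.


Step 1: z0 = 16 + 7i
Step 2: z0^2 = 16^2 - 7^2 + 224i
Step 3: real part = 256 - 49 = 207

207


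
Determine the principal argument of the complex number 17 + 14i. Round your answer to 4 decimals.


Step 1: z = 17 + 14i
Step 2: arg(z) = atan2(14, 17)
Step 3: arg(z) = 0.6889

0.6889


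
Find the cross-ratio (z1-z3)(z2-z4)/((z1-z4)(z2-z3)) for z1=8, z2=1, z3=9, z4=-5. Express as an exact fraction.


Step 1: (z1-z3)(z2-z4) = (-1) * 6 = -6
Step 2: (z1-z4)(z2-z3) = 13 * (-8) = -104
Step 3: Cross-ratio = 6/104 = 3/52

3/52


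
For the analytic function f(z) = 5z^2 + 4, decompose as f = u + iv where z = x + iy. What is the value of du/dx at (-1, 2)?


Step 1: f(z) = 5(x+iy)^2 + 4
Step 2: u = 5(x^2 - y^2) + 4
Step 3: u_x = 10x + 0
Step 4: At (-1, 2): u_x = -10 + 0 = -10

-10


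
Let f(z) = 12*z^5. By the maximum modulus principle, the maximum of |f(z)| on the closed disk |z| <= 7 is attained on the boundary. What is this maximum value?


Step 1: On |z| = 7, |f(z)| = 12 * |z|^5 = 12 * 7^5
Step 2: By maximum modulus principle, maximum is on boundary.
Step 3: Maximum = 12 * 16807 = 201684

201684


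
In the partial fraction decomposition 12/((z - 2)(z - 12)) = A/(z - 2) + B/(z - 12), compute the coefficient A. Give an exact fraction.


Step 1: Multiply both sides by (z - 2) and set z = 2
Step 2: A = 12 / (2 - 12)
Step 3: A = 12 / (-10)
Step 4: A = -6/5

-6/5


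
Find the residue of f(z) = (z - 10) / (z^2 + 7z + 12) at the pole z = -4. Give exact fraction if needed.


Step 1: Q(z) = z^2 + 7z + 12 = (z + 4)(z + 3)
Step 2: Q'(z) = 2z + 7
Step 3: Q'(-4) = -1, P(-4) = -14
Step 4: Res = P(-4)/Q'(-4) = -14/(-1) = 14

14


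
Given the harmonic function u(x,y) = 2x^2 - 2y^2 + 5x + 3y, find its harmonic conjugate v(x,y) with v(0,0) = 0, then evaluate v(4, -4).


Step 1: v_x = -u_y = 4y - 3
Step 2: v_y = u_x = 4x + 5
Step 3: v = 4xy - 3x + 5y + C
Step 4: v(0,0) = 0 => C = 0
Step 5: v(4, -4) = -96

-96


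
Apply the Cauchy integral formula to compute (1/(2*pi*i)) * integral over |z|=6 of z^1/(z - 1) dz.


Step 1: f(z) = z^1, a = 1 is inside |z| = 6
Step 2: By Cauchy integral formula: (1/(2pi*i)) * integral = f(a)
Step 3: f(1) = 1^1 = 1

1


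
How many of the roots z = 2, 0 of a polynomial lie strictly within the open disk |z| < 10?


Step 1: Check each root:
  z = 2: |2| = 2 < 10
  z = 0: |0| = 0 < 10
Step 2: Count = 2

2


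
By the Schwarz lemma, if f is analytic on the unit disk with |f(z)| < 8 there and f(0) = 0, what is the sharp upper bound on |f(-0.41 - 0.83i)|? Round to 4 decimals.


Step 1: g = f/8 maps D -> D with g(0) = 0, so by the Schwarz lemma |g(z)| <= |z|, i.e. |f(z)| <= 8|z|; this is sharp (f(z) = 8z).
Step 2: |z0|^2 = (-0.41)^2 + (-0.83)^2 = 0.857
Step 3: |z0| = sqrt(0.857) = 0.925743
Step 4: Best bound = 8 * |z0| = 8 * 0.925743 = 7.4059

7.4059


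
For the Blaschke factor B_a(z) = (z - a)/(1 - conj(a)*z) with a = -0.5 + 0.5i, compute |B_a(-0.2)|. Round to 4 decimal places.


Step 1: Numerator z0 - a = -0.2 - (-0.5 + 0.5i) = 0.3 - 0.5i
Step 2: Denominator 1 - conj(a)*z0 = 1 - (-0.5 - 0.5i)*(-0.2) = 0.9 - 0.1i
Step 3: |z0 - a|^2 = 0.3^2 + (-0.5)^2 = 0.34; |1 - conj(a)*z0|^2 = 0.9^2 + (-0.1)^2 = 0.82
Step 4: |B_a(-0.2)| = sqrt(0.34 / 0.82) = sqrt(0.414634)
Step 5: = 0.6439

0.6439


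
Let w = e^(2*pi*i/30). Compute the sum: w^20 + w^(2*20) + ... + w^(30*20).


Step 1: The sum sum_{j=1}^{n} w^(k*j) equals n if n | k, else 0.
Step 2: Here n = 30, k = 20
Step 3: Does n divide k? 30 | 20 -> False
Step 4: Sum = 0

0


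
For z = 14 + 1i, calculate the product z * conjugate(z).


Step 1: conj(z) = 14 - 1i
Step 2: z * conj(z) = 14^2 + 1^2
Step 3: = 196 + 1 = 197

197


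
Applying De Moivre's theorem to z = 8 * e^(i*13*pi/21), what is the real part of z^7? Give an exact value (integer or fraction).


Step 1: By De Moivre's theorem, z^7 = 8^7 * e^(i*7*13*pi/21) = 2097152 * (cos(13*pi/3) + i*sin(13*pi/3))
Step 2: |z|^7 = 8^7 = 2097152
Step 3: Reduce the angle mod 2*pi: 13*pi/3 - 4*pi = pi/3
Step 4: cos(pi/3) = 1/2
Step 5: Re(z^7) = 2097152 * 1/2 = 1048576

1048576


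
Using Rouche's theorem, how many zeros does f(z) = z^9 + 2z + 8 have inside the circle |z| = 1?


Step 1: On |z| = 1 the three terms have sizes |z^9| = 1^9 = 1, |2z| = 2*1 = 2, |8| = 8
Step 2: The dominant term is g(z) = 8; let h(z) = z^9 + 2z so f = g + h
Step 3: On |z| = 1: |g| = 8 and |h| <= 1 + 2 = 3
Step 4: Since 8 > 3, |h| < |g| on |z| = 1, so by Rouche f has the same number of zeros as g inside |z| < 1
Step 5: g(z) = 8 is a nonzero constant with no zeros inside |z| < 1. Answer = 0

0


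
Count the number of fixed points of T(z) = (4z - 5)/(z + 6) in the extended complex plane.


Step 1: Fixed points satisfy T(z) = z
Step 2: z^2 + 2z + 5 = 0
Step 3: Discriminant = 2^2 - 4*1*5 = -16
Step 4: Number of fixed points = 2

2


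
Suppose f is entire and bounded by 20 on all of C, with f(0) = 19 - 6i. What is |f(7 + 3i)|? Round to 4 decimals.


Step 1: By Liouville's theorem, a bounded entire function is constant.
Step 2: f(z) = f(0) = 19 - 6i for all z.
Step 3: |f(w)| = |19 - 6i| = sqrt(361 + 36)
Step 4: = 19.9249

19.9249


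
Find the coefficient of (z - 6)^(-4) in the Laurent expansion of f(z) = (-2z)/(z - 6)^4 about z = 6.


Step 1: Write the numerator in powers of (z - 6): -2z = -2(z - 6) + (-2*6 + 0) = -2(z - 6) - 12
Step 2: Divide by (z - 6)^4: f(z) = -12(z - 6)^(-4) - 2(z - 6)^(-3)
Step 3: This finite sum is the Laurent series of f about z = 6.
Step 4: Coefficient of (z - 6)^(-4) = -2*6 + 0 = -12

-12


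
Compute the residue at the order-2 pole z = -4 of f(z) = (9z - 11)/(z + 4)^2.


Step 1: Pole of order 2 at z = -4
Step 2: Res = lim d/dz [(z + 4)^2 * f(z)] as z -> -4
Step 3: (z + 4)^2 * f(z) = 9z - 11
Step 4: d/dz[9z - 11] = 9

9


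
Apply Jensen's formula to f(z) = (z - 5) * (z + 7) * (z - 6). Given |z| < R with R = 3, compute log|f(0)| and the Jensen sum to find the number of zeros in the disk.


Jensen's formula: (1/2pi)*integral log|f(Re^it)|dt = log|f(0)| + sum_{|a_k|<R} log(R/|a_k|)
Step 1: f(0) = (-5) * 7 * (-6) = 210
Step 2: log|f(0)| = log|5| + log|-7| + log|6| = 5.3471
Step 3: Zeros inside |z| < 3: none
Step 4: Jensen sum = (empty sum) = 0
Step 5: n(R) = number of terms in the Jensen sum = count of zeros inside |z| < 3 = 0

0


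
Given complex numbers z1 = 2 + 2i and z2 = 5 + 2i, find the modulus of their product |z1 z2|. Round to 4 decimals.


Step 1: |z1| = sqrt(2^2 + 2^2) = sqrt(8)
Step 2: |z2| = sqrt(5^2 + 2^2) = sqrt(29)
Step 3: |z1*z2| = |z1|*|z2| = sqrt(8) * sqrt(29) = sqrt(8 * 29) = sqrt(232)
Step 4: = 15.2315

15.2315


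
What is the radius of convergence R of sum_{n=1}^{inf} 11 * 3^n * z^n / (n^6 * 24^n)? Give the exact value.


Step 1: General term a_n = 11 * 3^n / (n^6 * 24^n)
Step 2: By the root test, |a_n|^(1/n) = 11^(1/n) * 3 / (n^(6/n) * 24) -> 3/24 as n -> infinity (since 11^(1/n) -> 1 and n^(6/n) -> 1)
Step 3: R = 1/lim|a_n|^(1/n) = 24/3 = 8

8


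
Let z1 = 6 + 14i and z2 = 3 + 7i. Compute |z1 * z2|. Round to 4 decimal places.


Step 1: |z1| = sqrt(6^2 + 14^2) = sqrt(232)
Step 2: |z2| = sqrt(3^2 + 7^2) = sqrt(58)
Step 3: |z1*z2| = |z1|*|z2| = sqrt(232) * sqrt(58) = sqrt(232 * 58) = sqrt(13456)
Step 4: = 116.0

116.0


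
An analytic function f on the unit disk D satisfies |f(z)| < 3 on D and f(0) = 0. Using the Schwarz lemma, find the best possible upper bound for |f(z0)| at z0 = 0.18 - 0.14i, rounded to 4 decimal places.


Step 1: g = f/3 maps D -> D with g(0) = 0, so by the Schwarz lemma |g(z)| <= |z|, i.e. |f(z)| <= 3|z|; this is sharp (f(z) = 3z).
Step 2: |z0|^2 = 0.18^2 + (-0.14)^2 = 0.052
Step 3: |z0| = sqrt(0.052) = 0.228035
Step 4: Best bound = 3 * |z0| = 3 * 0.228035 = 0.6841

0.6841


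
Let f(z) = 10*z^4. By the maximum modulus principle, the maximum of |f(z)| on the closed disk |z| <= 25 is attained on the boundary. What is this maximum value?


Step 1: On |z| = 25, |f(z)| = 10 * |z|^4 = 10 * 25^4
Step 2: By maximum modulus principle, maximum is on boundary.
Step 3: Maximum = 10 * 390625 = 3906250

3906250


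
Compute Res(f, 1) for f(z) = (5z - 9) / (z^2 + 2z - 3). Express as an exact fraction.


Step 1: Q(z) = z^2 + 2z - 3 = (z - 1)(z + 3)
Step 2: Q'(z) = 2z + 2
Step 3: Q'(1) = 4, P(1) = -4
Step 4: Res = P(1)/Q'(1) = -4/4 = -1

-1


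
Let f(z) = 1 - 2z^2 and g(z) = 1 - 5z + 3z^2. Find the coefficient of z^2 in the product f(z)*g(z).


Step 1: z^2 term in f*g comes from: (1)*(3z^2) + (0)*(-5z) + (-2z^2)*(1)
Step 2: = 3 + 0 - 2
Step 3: = 1

1


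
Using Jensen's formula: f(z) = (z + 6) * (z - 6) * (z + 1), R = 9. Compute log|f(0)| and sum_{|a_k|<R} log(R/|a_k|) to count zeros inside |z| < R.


Jensen's formula: (1/2pi)*integral log|f(Re^it)|dt = log|f(0)| + sum_{|a_k|<R} log(R/|a_k|)
Step 1: f(0) = 6 * (-6) * 1 = -36
Step 2: log|f(0)| = log|-6| + log|6| + log|-1| = 3.5835
Step 3: Zeros inside |z| < 9: -6, 6, -1
Step 4: Jensen sum = log(9/6) + log(9/6) + log(9/1) = 3.0082
Step 5: n(R) = number of terms in the Jensen sum = count of zeros inside |z| < 9 = 3

3


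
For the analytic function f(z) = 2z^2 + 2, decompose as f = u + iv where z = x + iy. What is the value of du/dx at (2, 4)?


Step 1: f(z) = 2(x+iy)^2 + 2
Step 2: u = 2(x^2 - y^2) + 2
Step 3: u_x = 4x + 0
Step 4: At (2, 4): u_x = 8 + 0 = 8

8


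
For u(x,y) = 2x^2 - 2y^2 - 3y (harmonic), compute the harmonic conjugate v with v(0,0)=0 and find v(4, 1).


Step 1: v_x = -u_y = 4y + 3
Step 2: v_y = u_x = 4x + 0
Step 3: v = 4xy + 3x + C
Step 4: v(0,0) = 0 => C = 0
Step 5: v(4, 1) = 28

28


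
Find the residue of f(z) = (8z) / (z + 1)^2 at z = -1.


Step 1: Pole of order 2 at z = -1
Step 2: Res = lim d/dz [(z + 1)^2 * f(z)] as z -> -1
Step 3: (z + 1)^2 * f(z) = 8z
Step 4: d/dz[8z] = 8

8


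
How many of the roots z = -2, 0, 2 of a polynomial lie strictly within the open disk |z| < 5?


Step 1: Check each root:
  z = -2: |-2| = 2 < 5
  z = 0: |0| = 0 < 5
  z = 2: |2| = 2 < 5
Step 2: Count = 3

3


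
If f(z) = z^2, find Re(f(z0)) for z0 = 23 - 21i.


Step 1: z0 = 23 - 21i
Step 2: z0^2 = 23^2 - (-21)^2 - 966i
Step 3: real part = 529 - 441 = 88

88


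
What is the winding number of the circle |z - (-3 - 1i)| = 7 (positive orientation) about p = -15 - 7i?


Step 1: Center c = (-3, -1), radius = 7
Step 2: |p - c|^2 = (-12)^2 + (-6)^2 = 180
Step 3: r^2 = 49
Step 4: |p-c| > r so winding number = 0

0


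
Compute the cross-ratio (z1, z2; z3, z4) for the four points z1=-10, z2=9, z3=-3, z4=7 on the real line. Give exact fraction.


Step 1: (z1-z3)(z2-z4) = (-7) * 2 = -14
Step 2: (z1-z4)(z2-z3) = (-17) * 12 = -204
Step 3: Cross-ratio = 14/204 = 7/102

7/102


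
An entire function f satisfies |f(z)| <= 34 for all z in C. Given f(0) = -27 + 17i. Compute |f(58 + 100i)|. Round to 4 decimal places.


Step 1: By Liouville's theorem, a bounded entire function is constant.
Step 2: f(z) = f(0) = -27 + 17i for all z.
Step 3: |f(w)| = |-27 + 17i| = sqrt(729 + 289)
Step 4: = 31.9061

31.9061


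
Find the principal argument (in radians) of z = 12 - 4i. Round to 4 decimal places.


Step 1: z = 12 - 4i
Step 2: arg(z) = atan2(-4, 12)
Step 3: arg(z) = -0.3218

-0.3218


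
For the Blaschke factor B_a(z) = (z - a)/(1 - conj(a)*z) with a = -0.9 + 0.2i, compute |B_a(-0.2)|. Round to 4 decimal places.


Step 1: Numerator z0 - a = -0.2 - (-0.9 + 0.2i) = 0.7 - 0.2i
Step 2: Denominator 1 - conj(a)*z0 = 1 - (-0.9 - 0.2i)*(-0.2) = 0.82 - 0.04i
Step 3: |z0 - a|^2 = 0.7^2 + (-0.2)^2 = 0.53; |1 - conj(a)*z0|^2 = 0.82^2 + (-0.04)^2 = 0.674
Step 4: |B_a(-0.2)| = sqrt(0.53 / 0.674) = sqrt(0.78635)
Step 5: = 0.8868

0.8868


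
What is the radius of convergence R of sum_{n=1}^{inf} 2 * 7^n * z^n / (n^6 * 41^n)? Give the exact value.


Step 1: General term a_n = 2 * 7^n / (n^6 * 41^n)
Step 2: By the root test, |a_n|^(1/n) = 2^(1/n) * 7 / (n^(6/n) * 41) -> 7/41 as n -> infinity (since 2^(1/n) -> 1 and n^(6/n) -> 1)
Step 3: R = 1/lim|a_n|^(1/n) = 41/7

41/7


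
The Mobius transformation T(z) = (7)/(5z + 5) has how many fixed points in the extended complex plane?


Step 1: Fixed points satisfy T(z) = z
Step 2: 5z^2 + 5z - 7 = 0
Step 3: Discriminant = 5^2 - 4*5*(-7) = 165
Step 4: Number of fixed points = 2

2


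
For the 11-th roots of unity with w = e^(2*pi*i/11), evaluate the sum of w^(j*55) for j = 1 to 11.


Step 1: The sum sum_{j=1}^{n} w^(k*j) equals n if n | k, else 0.
Step 2: Here n = 11, k = 55
Step 3: Does n divide k? 11 | 55 -> True
Step 4: Sum = 11

11


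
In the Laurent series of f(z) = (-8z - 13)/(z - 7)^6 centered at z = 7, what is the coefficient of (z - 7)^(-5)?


Step 1: Write the numerator in powers of (z - 7): -8z - 13 = -8(z - 7) + (-8*7 - 13) = -8(z - 7) - 69
Step 2: Divide by (z - 7)^6: f(z) = -69(z - 7)^(-6) - 8(z - 7)^(-5)
Step 3: This finite sum is the Laurent series of f about z = 7.
Step 4: Coefficient of (z - 7)^(-5) = coefficient of (z - 7) in the re-centred numerator = -8

-8


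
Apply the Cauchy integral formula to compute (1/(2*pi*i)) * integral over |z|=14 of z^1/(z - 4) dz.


Step 1: f(z) = z^1, a = 4 is inside |z| = 14
Step 2: By Cauchy integral formula: (1/(2pi*i)) * integral = f(a)
Step 3: f(4) = 4^1 = 4

4


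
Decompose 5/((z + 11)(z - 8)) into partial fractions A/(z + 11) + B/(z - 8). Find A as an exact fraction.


Step 1: Multiply both sides by (z + 11) and set z = -11
Step 2: A = 5 / (-11 - 8)
Step 3: A = 5 / (-19)
Step 4: A = -5/19

-5/19


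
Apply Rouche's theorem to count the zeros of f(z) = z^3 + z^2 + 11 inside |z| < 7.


Step 1: On |z| = 7 the three terms have sizes |z^3| = 7^3 = 343, |z^2| = 7^2 = 49, |11| = 11
Step 2: The dominant term is g(z) = z^3; let h(z) = z^2 + 11 so f = g + h
Step 3: On |z| = 7: |g| = 343 and |h| <= 49 + 11 = 60
Step 4: Since 343 > 60, |h| < |g| on |z| = 7, so by Rouche f has the same number of zeros as g inside |z| < 7
Step 5: g(z) = z^3 has 3 zeros (all at the origin) inside |z| < 7. Answer = 3

3


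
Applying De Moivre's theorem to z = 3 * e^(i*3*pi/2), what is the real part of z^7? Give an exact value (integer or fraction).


Step 1: By De Moivre's theorem, z^7 = 3^7 * e^(i*7*3*pi/2) = 2187 * (cos(21*pi/2) + i*sin(21*pi/2))
Step 2: |z|^7 = 3^7 = 2187
Step 3: Reduce the angle mod 2*pi: 21*pi/2 - 10*pi = pi/2
Step 4: cos(pi/2) = 0
Step 5: Re(z^7) = 2187 * 0 = 0

0


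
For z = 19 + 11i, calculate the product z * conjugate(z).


Step 1: conj(z) = 19 - 11i
Step 2: z * conj(z) = 19^2 + 11^2
Step 3: = 361 + 121 = 482

482


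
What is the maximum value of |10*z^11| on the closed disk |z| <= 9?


Step 1: On |z| = 9, |f(z)| = 10 * |z|^11 = 10 * 9^11
Step 2: By maximum modulus principle, maximum is on boundary.
Step 3: Maximum = 10 * 31381059609 = 313810596090

313810596090


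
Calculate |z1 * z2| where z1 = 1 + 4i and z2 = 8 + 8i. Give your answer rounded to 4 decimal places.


Step 1: |z1| = sqrt(1^2 + 4^2) = sqrt(17)
Step 2: |z2| = sqrt(8^2 + 8^2) = sqrt(128)
Step 3: |z1*z2| = |z1|*|z2| = sqrt(17) * sqrt(128) = sqrt(17 * 128) = sqrt(2176)
Step 4: = 46.6476

46.6476


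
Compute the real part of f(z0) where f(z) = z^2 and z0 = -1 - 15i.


Step 1: z0 = -1 - 15i
Step 2: z0^2 = (-1)^2 - (-15)^2 + 30i
Step 3: real part = 1 - 225 = -224

-224


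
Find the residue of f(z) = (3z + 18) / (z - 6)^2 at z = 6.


Step 1: Pole of order 2 at z = 6
Step 2: Res = lim d/dz [(z - 6)^2 * f(z)] as z -> 6
Step 3: (z - 6)^2 * f(z) = 3z + 18
Step 4: d/dz[3z + 18] = 3

3


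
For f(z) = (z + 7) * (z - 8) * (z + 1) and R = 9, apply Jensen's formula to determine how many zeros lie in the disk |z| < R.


Jensen's formula: (1/2pi)*integral log|f(Re^it)|dt = log|f(0)| + sum_{|a_k|<R} log(R/|a_k|)
Step 1: f(0) = 7 * (-8) * 1 = -56
Step 2: log|f(0)| = log|-7| + log|8| + log|-1| = 4.0254
Step 3: Zeros inside |z| < 9: -7, 8, -1
Step 4: Jensen sum = log(9/7) + log(9/8) + log(9/1) = 2.5663
Step 5: n(R) = number of terms in the Jensen sum = count of zeros inside |z| < 9 = 3

3


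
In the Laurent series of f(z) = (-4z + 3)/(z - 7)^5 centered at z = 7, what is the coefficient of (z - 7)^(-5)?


Step 1: Write the numerator in powers of (z - 7): -4z + 3 = -4(z - 7) + (-4*7 + 3) = -4(z - 7) - 25
Step 2: Divide by (z - 7)^5: f(z) = -25(z - 7)^(-5) - 4(z - 7)^(-4)
Step 3: This finite sum is the Laurent series of f about z = 7.
Step 4: Coefficient of (z - 7)^(-5) = -4*7 + 3 = -25

-25


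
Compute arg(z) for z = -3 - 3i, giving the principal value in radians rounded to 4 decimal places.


Step 1: z = -3 - 3i
Step 2: arg(z) = atan2(-3, -3)
Step 3: arg(z) = -2.3562

-2.3562


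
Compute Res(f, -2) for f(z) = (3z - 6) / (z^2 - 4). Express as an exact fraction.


Step 1: Q(z) = z^2 - 4 = (z + 2)(z - 2)
Step 2: Q'(z) = 2z
Step 3: Q'(-2) = -4, P(-2) = -12
Step 4: Res = P(-2)/Q'(-2) = -12/(-4) = 3

3


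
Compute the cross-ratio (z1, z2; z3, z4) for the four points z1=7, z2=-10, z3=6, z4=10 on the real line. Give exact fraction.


Step 1: (z1-z3)(z2-z4) = 1 * (-20) = -20
Step 2: (z1-z4)(z2-z3) = (-3) * (-16) = 48
Step 3: Cross-ratio = -20/48 = -5/12

-5/12


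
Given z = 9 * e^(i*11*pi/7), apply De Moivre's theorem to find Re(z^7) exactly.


Step 1: By De Moivre's theorem, z^7 = 9^7 * e^(i*7*11*pi/7) = 4782969 * (cos(11*pi) + i*sin(11*pi))
Step 2: |z|^7 = 9^7 = 4782969
Step 3: Reduce the angle mod 2*pi: 11*pi - 10*pi = pi
Step 4: cos(pi) = -1
Step 5: Re(z^7) = 4782969 * (-1) = -4782969

-4782969


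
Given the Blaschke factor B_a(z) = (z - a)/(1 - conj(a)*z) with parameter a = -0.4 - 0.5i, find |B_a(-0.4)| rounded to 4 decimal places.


Step 1: Numerator z0 - a = -0.4 - (-0.4 - 0.5i) = 0 + 0.5i
Step 2: Denominator 1 - conj(a)*z0 = 1 - (-0.4 + 0.5i)*(-0.4) = 0.84 + 0.2i
Step 3: |z0 - a|^2 = 0^2 + 0.5^2 = 0.25; |1 - conj(a)*z0|^2 = 0.84^2 + 0.2^2 = 0.7456
Step 4: |B_a(-0.4)| = sqrt(0.25 / 0.7456) = sqrt(0.3353)
Step 5: = 0.5791

0.5791


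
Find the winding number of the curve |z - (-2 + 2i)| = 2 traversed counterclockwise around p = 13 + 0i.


Step 1: Center c = (-2, 2), radius = 2
Step 2: |p - c|^2 = 15^2 + (-2)^2 = 229
Step 3: r^2 = 4
Step 4: |p-c| > r so winding number = 0

0


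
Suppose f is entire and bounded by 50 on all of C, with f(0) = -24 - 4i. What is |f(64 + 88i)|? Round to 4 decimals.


Step 1: By Liouville's theorem, a bounded entire function is constant.
Step 2: f(z) = f(0) = -24 - 4i for all z.
Step 3: |f(w)| = |-24 - 4i| = sqrt(576 + 16)
Step 4: = 24.3311

24.3311


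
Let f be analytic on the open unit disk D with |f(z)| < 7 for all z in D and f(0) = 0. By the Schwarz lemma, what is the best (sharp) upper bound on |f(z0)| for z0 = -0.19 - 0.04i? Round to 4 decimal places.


Step 1: g = f/7 maps D -> D with g(0) = 0, so by the Schwarz lemma |g(z)| <= |z|, i.e. |f(z)| <= 7|z|; this is sharp (f(z) = 7z).
Step 2: |z0|^2 = (-0.19)^2 + (-0.04)^2 = 0.0377
Step 3: |z0| = sqrt(0.0377) = 0.194165
Step 4: Best bound = 7 * |z0| = 7 * 0.194165 = 1.3592

1.3592


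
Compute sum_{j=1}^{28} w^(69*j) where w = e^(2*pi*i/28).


Step 1: The sum sum_{j=1}^{n} w^(k*j) equals n if n | k, else 0.
Step 2: Here n = 28, k = 69
Step 3: Does n divide k? 28 | 69 -> False
Step 4: Sum = 0

0


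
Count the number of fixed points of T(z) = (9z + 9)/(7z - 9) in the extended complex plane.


Step 1: Fixed points satisfy T(z) = z
Step 2: 7z^2 - 18z - 9 = 0
Step 3: Discriminant = (-18)^2 - 4*7*(-9) = 576
Step 4: Number of fixed points = 2

2


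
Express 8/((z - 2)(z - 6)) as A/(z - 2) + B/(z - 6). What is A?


Step 1: Multiply both sides by (z - 2) and set z = 2
Step 2: A = 8 / (2 - 6)
Step 3: A = 8 / (-4)
Step 4: A = -2

-2


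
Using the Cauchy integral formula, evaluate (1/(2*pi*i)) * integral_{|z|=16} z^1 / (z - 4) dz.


Step 1: f(z) = z^1, a = 4 is inside |z| = 16
Step 2: By Cauchy integral formula: (1/(2pi*i)) * integral = f(a)
Step 3: f(4) = 4^1 = 4

4


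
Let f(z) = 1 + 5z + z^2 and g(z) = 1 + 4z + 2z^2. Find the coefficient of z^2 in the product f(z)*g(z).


Step 1: z^2 term in f*g comes from: (1)*(2z^2) + (5z)*(4z) + (z^2)*(1)
Step 2: = 2 + 20 + 1
Step 3: = 23

23


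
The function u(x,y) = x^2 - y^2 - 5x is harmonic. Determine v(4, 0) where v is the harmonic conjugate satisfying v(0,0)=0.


Step 1: v_x = -u_y = 2y + 0
Step 2: v_y = u_x = 2x - 5
Step 3: v = 2xy - 5y + C
Step 4: v(0,0) = 0 => C = 0
Step 5: v(4, 0) = 0

0


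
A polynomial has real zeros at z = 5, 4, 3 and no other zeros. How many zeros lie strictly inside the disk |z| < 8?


Step 1: Check each root:
  z = 5: |5| = 5 < 8
  z = 4: |4| = 4 < 8
  z = 3: |3| = 3 < 8
Step 2: Count = 3

3


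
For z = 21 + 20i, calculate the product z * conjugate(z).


Step 1: conj(z) = 21 - 20i
Step 2: z * conj(z) = 21^2 + 20^2
Step 3: = 441 + 400 = 841

841


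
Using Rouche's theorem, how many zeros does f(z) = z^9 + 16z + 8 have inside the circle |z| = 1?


Step 1: On |z| = 1 the three terms have sizes |z^9| = 1^9 = 1, |16z| = 16*1 = 16, |8| = 8
Step 2: The dominant term is g(z) = 16z; let h(z) = z^9 + 8 so f = g + h
Step 3: On |z| = 1: |g| = 16 and |h| <= 1 + 8 = 9
Step 4: Since 16 > 9, |h| < |g| on |z| = 1, so by Rouche f has the same number of zeros as g inside |z| < 1
Step 5: g(z) = 16z has 1 zero (at the origin, multiplicity 1) inside |z| < 1. Answer = 1

1


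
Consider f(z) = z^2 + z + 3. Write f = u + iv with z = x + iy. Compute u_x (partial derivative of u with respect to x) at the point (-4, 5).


Step 1: f(z) = (x+iy)^2 + (x+iy) + 3
Step 2: u = (x^2 - y^2) + x + 3
Step 3: u_x = 2x + 1
Step 4: At (-4, 5): u_x = -8 + 1 = -7

-7


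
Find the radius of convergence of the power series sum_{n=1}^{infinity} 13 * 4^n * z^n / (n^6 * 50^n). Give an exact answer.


Step 1: General term a_n = 13 * 4^n / (n^6 * 50^n)
Step 2: By the root test, |a_n|^(1/n) = 13^(1/n) * 4 / (n^(6/n) * 50) -> 4/50 as n -> infinity (since 13^(1/n) -> 1 and n^(6/n) -> 1)
Step 3: R = 1/lim|a_n|^(1/n) = 50/4 = 25/2

25/2


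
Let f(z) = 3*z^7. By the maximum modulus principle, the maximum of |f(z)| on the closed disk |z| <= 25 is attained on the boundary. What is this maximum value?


Step 1: On |z| = 25, |f(z)| = 3 * |z|^7 = 3 * 25^7
Step 2: By maximum modulus principle, maximum is on boundary.
Step 3: Maximum = 3 * 6103515625 = 18310546875

18310546875


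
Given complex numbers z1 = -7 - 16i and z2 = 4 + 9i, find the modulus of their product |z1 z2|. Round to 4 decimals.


Step 1: |z1| = sqrt((-7)^2 + (-16)^2) = sqrt(305)
Step 2: |z2| = sqrt(4^2 + 9^2) = sqrt(97)
Step 3: |z1*z2| = |z1|*|z2| = sqrt(305) * sqrt(97) = sqrt(305 * 97) = sqrt(29585)
Step 4: = 172.0029

172.0029


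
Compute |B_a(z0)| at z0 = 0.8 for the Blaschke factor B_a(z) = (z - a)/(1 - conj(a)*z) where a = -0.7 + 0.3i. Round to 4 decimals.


Step 1: Numerator z0 - a = 0.8 - (-0.7 + 0.3i) = 1.5 - 0.3i
Step 2: Denominator 1 - conj(a)*z0 = 1 - (-0.7 - 0.3i)*0.8 = 1.56 + 0.24i
Step 3: |z0 - a|^2 = 1.5^2 + (-0.3)^2 = 2.34; |1 - conj(a)*z0|^2 = 1.56^2 + 0.24^2 = 2.4912
Step 4: |B_a(0.8)| = sqrt(2.34 / 2.4912) = sqrt(0.939306)
Step 5: = 0.9692

0.9692


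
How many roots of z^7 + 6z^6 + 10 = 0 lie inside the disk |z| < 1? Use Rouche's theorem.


Step 1: On |z| = 1 the three terms have sizes |z^7| = 1^7 = 1, |6z^6| = 6*1^6 = 6, |10| = 10
Step 2: The dominant term is g(z) = 10; let h(z) = z^7 + 6z^6 so f = g + h
Step 3: On |z| = 1: |g| = 10 and |h| <= 1 + 6 = 7
Step 4: Since 10 > 7, |h| < |g| on |z| = 1, so by Rouche f has the same number of zeros as g inside |z| < 1
Step 5: g(z) = 10 is a nonzero constant with no zeros inside |z| < 1. Answer = 0

0


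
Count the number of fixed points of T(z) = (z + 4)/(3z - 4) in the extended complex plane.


Step 1: Fixed points satisfy T(z) = z
Step 2: 3z^2 - 5z - 4 = 0
Step 3: Discriminant = (-5)^2 - 4*3*(-4) = 73
Step 4: Number of fixed points = 2

2


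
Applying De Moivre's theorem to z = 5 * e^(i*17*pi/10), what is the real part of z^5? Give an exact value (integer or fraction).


Step 1: By De Moivre's theorem, z^5 = 5^5 * e^(i*5*17*pi/10) = 3125 * (cos(17*pi/2) + i*sin(17*pi/2))
Step 2: |z|^5 = 5^5 = 3125
Step 3: Reduce the angle mod 2*pi: 17*pi/2 - 8*pi = pi/2
Step 4: cos(pi/2) = 0
Step 5: Re(z^5) = 3125 * 0 = 0

0


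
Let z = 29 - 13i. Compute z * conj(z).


Step 1: conj(z) = 29 + 13i
Step 2: z * conj(z) = 29^2 + (-13)^2
Step 3: = 841 + 169 = 1010

1010


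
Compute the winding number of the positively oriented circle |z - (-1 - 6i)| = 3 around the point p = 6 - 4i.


Step 1: Center c = (-1, -6), radius = 3
Step 2: |p - c|^2 = 7^2 + 2^2 = 53
Step 3: r^2 = 9
Step 4: |p-c| > r so winding number = 0

0


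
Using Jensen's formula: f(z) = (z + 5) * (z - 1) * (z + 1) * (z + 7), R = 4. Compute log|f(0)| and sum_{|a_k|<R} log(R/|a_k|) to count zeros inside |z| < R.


Jensen's formula: (1/2pi)*integral log|f(Re^it)|dt = log|f(0)| + sum_{|a_k|<R} log(R/|a_k|)
Step 1: f(0) = 5 * (-1) * 1 * 7 = -35
Step 2: log|f(0)| = log|-5| + log|1| + log|-1| + log|-7| = 3.5553
Step 3: Zeros inside |z| < 4: 1, -1
Step 4: Jensen sum = log(4/1) + log(4/1) = 2.7726
Step 5: n(R) = number of terms in the Jensen sum = count of zeros inside |z| < 4 = 2

2


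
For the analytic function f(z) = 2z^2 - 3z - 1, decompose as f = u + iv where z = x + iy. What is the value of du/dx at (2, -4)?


Step 1: f(z) = 2(x+iy)^2 - 3(x+iy) - 1
Step 2: u = 2(x^2 - y^2) - 3x - 1
Step 3: u_x = 4x - 3
Step 4: At (2, -4): u_x = 8 - 3 = 5

5


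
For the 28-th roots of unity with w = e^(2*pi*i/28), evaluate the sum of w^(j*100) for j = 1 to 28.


Step 1: The sum sum_{j=1}^{n} w^(k*j) equals n if n | k, else 0.
Step 2: Here n = 28, k = 100
Step 3: Does n divide k? 28 | 100 -> False
Step 4: Sum = 0

0


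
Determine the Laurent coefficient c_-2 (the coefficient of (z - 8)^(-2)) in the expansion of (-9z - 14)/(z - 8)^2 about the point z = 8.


Step 1: Write the numerator in powers of (z - 8): -9z - 14 = -9(z - 8) + (-9*8 - 14) = -9(z - 8) - 86
Step 2: Divide by (z - 8)^2: f(z) = -86(z - 8)^(-2) - 9(z - 8)^(-1)
Step 3: This finite sum is the Laurent series of f about z = 8.
Step 4: Coefficient of (z - 8)^(-2) = -9*8 - 14 = -86

-86


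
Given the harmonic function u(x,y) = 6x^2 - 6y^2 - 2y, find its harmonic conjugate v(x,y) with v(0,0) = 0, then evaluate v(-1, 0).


Step 1: v_x = -u_y = 12y + 2
Step 2: v_y = u_x = 12x + 0
Step 3: v = 12xy + 2x + C
Step 4: v(0,0) = 0 => C = 0
Step 5: v(-1, 0) = -2

-2


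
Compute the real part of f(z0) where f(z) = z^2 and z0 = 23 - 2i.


Step 1: z0 = 23 - 2i
Step 2: z0^2 = 23^2 - (-2)^2 - 92i
Step 3: real part = 529 - 4 = 525

525


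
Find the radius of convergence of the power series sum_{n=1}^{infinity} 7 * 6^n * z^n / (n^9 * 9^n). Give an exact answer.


Step 1: General term a_n = 7 * 6^n / (n^9 * 9^n)
Step 2: By the root test, |a_n|^(1/n) = 7^(1/n) * 6 / (n^(9/n) * 9) -> 6/9 as n -> infinity (since 7^(1/n) -> 1 and n^(9/n) -> 1)
Step 3: R = 1/lim|a_n|^(1/n) = 9/6 = 3/2

3/2


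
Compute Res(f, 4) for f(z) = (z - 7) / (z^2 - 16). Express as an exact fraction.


Step 1: Q(z) = z^2 - 16 = (z - 4)(z + 4)
Step 2: Q'(z) = 2z
Step 3: Q'(4) = 8, P(4) = -3
Step 4: Res = P(4)/Q'(4) = -3/8 = -3/8

-3/8


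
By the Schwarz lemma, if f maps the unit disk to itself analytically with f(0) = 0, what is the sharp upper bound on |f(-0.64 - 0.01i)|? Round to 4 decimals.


Step 1: Schwarz lemma: if f: D -> D is analytic with f(0) = 0, then |f(z)| <= |z| for all z in D, and this is sharp (f(z) = z).
Step 2: |z0|^2 = (-0.64)^2 + (-0.01)^2 = 0.4097
Step 3: |z0| = sqrt(0.4097) = 0.640078
Step 4: Best bound = |z0| = 0.6401

0.6401


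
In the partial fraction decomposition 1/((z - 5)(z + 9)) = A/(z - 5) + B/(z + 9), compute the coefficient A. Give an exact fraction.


Step 1: Multiply both sides by (z - 5) and set z = 5
Step 2: A = 1 / (5 + 9)
Step 3: A = 1 / 14
Step 4: A = 1/14

1/14


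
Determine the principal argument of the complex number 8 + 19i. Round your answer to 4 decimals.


Step 1: z = 8 + 19i
Step 2: arg(z) = atan2(19, 8)
Step 3: arg(z) = 1.1723

1.1723


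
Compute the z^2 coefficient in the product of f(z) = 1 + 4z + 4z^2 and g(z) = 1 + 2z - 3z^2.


Step 1: z^2 term in f*g comes from: (1)*(-3z^2) + (4z)*(2z) + (4z^2)*(1)
Step 2: = -3 + 8 + 4
Step 3: = 9

9


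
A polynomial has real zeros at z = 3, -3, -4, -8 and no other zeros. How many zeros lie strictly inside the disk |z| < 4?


Step 1: Check each root:
  z = 3: |3| = 3 < 4
  z = -3: |-3| = 3 < 4
  z = -4: |-4| = 4 >= 4
  z = -8: |-8| = 8 >= 4
Step 2: Count = 2

2


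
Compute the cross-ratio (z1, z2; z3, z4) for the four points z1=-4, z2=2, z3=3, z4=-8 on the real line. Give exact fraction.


Step 1: (z1-z3)(z2-z4) = (-7) * 10 = -70
Step 2: (z1-z4)(z2-z3) = 4 * (-1) = -4
Step 3: Cross-ratio = 70/4 = 35/2

35/2


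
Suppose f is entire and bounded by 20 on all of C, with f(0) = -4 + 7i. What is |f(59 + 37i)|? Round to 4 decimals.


Step 1: By Liouville's theorem, a bounded entire function is constant.
Step 2: f(z) = f(0) = -4 + 7i for all z.
Step 3: |f(w)| = |-4 + 7i| = sqrt(16 + 49)
Step 4: = 8.0623

8.0623


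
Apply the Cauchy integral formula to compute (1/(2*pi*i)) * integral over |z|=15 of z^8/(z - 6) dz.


Step 1: f(z) = z^8, a = 6 is inside |z| = 15
Step 2: By Cauchy integral formula: (1/(2pi*i)) * integral = f(a)
Step 3: f(6) = 6^8 = 1679616

1679616


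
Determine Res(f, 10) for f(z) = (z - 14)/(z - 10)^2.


Step 1: Pole of order 2 at z = 10
Step 2: Res = lim d/dz [(z - 10)^2 * f(z)] as z -> 10
Step 3: (z - 10)^2 * f(z) = z - 14
Step 4: d/dz[z - 14] = 1

1


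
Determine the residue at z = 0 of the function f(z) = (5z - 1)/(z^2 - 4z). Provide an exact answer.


Step 1: Q(z) = z^2 - 4z = (z)(z - 4)
Step 2: Q'(z) = 2z - 4
Step 3: Q'(0) = -4, P(0) = -1
Step 4: Res = P(0)/Q'(0) = -1/(-4) = 1/4

1/4


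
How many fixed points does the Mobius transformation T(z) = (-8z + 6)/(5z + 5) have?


Step 1: Fixed points satisfy T(z) = z
Step 2: 5z^2 + 13z - 6 = 0
Step 3: Discriminant = 13^2 - 4*5*(-6) = 289
Step 4: Number of fixed points = 2

2


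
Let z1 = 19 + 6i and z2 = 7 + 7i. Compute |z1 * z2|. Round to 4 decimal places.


Step 1: |z1| = sqrt(19^2 + 6^2) = sqrt(397)
Step 2: |z2| = sqrt(7^2 + 7^2) = sqrt(98)
Step 3: |z1*z2| = |z1|*|z2| = sqrt(397) * sqrt(98) = sqrt(397 * 98) = sqrt(38906)
Step 4: = 197.246

197.246


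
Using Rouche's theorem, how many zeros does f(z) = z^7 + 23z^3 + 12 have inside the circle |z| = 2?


Step 1: On |z| = 2 the three terms have sizes |z^7| = 2^7 = 128, |23z^3| = 23*2^3 = 184, |12| = 12
Step 2: The dominant term is g(z) = 23z^3; let h(z) = z^7 + 12 so f = g + h
Step 3: On |z| = 2: |g| = 184 and |h| <= 128 + 12 = 140
Step 4: Since 184 > 140, |h| < |g| on |z| = 2, so by Rouche f has the same number of zeros as g inside |z| < 2
Step 5: g(z) = 23z^3 has 3 zeros (at the origin, multiplicity 3) inside |z| < 2. Answer = 3

3


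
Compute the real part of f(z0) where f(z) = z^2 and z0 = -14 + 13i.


Step 1: z0 = -14 + 13i
Step 2: z0^2 = (-14)^2 - 13^2 - 364i
Step 3: real part = 196 - 169 = 27

27


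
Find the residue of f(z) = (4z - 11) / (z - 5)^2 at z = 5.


Step 1: Pole of order 2 at z = 5
Step 2: Res = lim d/dz [(z - 5)^2 * f(z)] as z -> 5
Step 3: (z - 5)^2 * f(z) = 4z - 11
Step 4: d/dz[4z - 11] = 4

4


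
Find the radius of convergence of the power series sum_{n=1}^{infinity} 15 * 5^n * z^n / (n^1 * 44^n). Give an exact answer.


Step 1: General term a_n = 15 * 5^n / (n^1 * 44^n)
Step 2: By the root test, |a_n|^(1/n) = 15^(1/n) * 5 / (n^(1/n) * 44) -> 5/44 as n -> infinity (since 15^(1/n) -> 1 and n^(1/n) -> 1)
Step 3: R = 1/lim|a_n|^(1/n) = 44/5

44/5


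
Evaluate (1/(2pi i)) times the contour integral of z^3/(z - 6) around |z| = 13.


Step 1: f(z) = z^3, a = 6 is inside |z| = 13
Step 2: By Cauchy integral formula: (1/(2pi*i)) * integral = f(a)
Step 3: f(6) = 6^3 = 216

216


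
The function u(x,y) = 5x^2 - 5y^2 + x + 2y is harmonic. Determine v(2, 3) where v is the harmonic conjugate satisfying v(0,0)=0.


Step 1: v_x = -u_y = 10y - 2
Step 2: v_y = u_x = 10x + 1
Step 3: v = 10xy - 2x + y + C
Step 4: v(0,0) = 0 => C = 0
Step 5: v(2, 3) = 59

59


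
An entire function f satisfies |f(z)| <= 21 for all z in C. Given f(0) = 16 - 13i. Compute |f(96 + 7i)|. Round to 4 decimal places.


Step 1: By Liouville's theorem, a bounded entire function is constant.
Step 2: f(z) = f(0) = 16 - 13i for all z.
Step 3: |f(w)| = |16 - 13i| = sqrt(256 + 169)
Step 4: = 20.6155

20.6155
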